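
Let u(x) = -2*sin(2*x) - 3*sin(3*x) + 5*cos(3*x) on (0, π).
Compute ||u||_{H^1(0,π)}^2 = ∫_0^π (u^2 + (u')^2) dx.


||u||_{H^1(0,π)}^2 = 160 + 180*π

u'(x) = -15*sin(3*x) - 4*cos(2*x) - 9*cos(3*x).
Expand u² and (u')² and integrate term by term on (0, π), using: for integers n ≥ 1, ∫_0^π sin²(nx) dx = ∫_0^π cos²(nx) dx = π/2; for n ≠ n', ∫_0^π sin(nx)sin(n'x) dx = ∫_0^π cos(nx)cos(n'x) dx = 0; and by product-to-sum, ∫_0^π sin(nx)cos(n'x) dx = ½∫_0^π [sin((n+n')x) + sin((n−n')x)] dx, which is 0 when n+n' is even and 2n/(n²−n'²) when n+n' is odd (it need not vanish on (0, π)).
  u² squared terms: (-3)²·∫sin(3x)² dx = 9·π/2 = 9*π/2;  (-2)²·∫sin(2x)² dx = 4·π/2 = 2*π;  (5)²·∫cos(3x)² dx = 25·π/2 = 25*π/2.
  u² cross terms: 2·(-3)·(-2)·∫sin(3x)·sin(2x) dx = 12·(0) = 0;  2·(-3)·(5)·∫sin(3x)·cos(3x) dx = -30·(0) = 0;  2·(-2)·(5)·∫sin(2x)·cos(3x) dx = -20·(-4/5) = 16.
  So ∫_0^π u² dx = 9*π/2 + 2*π + 25*π/2 + 0 + 0 + 16 = 16 + 19*π.
  (u')² squared terms: (-15)²·∫sin(3x)² dx = 225·π/2 = 225*π/2;  (-9)²·∫cos(3x)² dx = 81·π/2 = 81*π/2;  (-4)²·∫cos(2x)² dx = 16·π/2 = 8*π.
  (u')² cross terms: 2·(-15)·(-9)·∫sin(3x)·cos(3x) dx = 270·(0) = 0;  2·(-15)·(-4)·∫sin(3x)·cos(2x) dx = 120·(6/5) = 144;  2·(-9)·(-4)·∫cos(3x)·cos(2x) dx = 72·(0) = 0.
  So ∫_0^π (u')² dx = 225*π/2 + 81*π/2 + 8*π + 0 + 144 + 0 = 144 + 161*π.
||u||_{H^1}^2 = (16 + 19*π) + (144 + 161*π) = 160 + 180*π.


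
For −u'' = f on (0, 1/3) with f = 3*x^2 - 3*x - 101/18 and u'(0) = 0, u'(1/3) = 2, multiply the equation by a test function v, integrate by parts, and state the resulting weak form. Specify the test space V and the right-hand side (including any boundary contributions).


V = H^1(0, 1/3) (v unrestricted at boundary; u is determined up to an additive constant); weak form: ∫_0^1/3 u'v' dx = ∫_0^1/3 (3*x^2 - 3*x - 101/18) v dx + 2·v(1/3) for all v ∈ V.

Multiply both sides by a test function v and integrate from 0 to 1/3:
  ∫_0^1/3 −u''(x) v(x) dx = ∫_0^1/3 f(x) v(x) dx.
Integrate the LHS by parts once:
  ∫_0^1/3 −u'' v dx = −[u'(x) v(x)]_0^1/3 + ∫_0^1/3 u'(x) v'(x) dx.
Thus ∫_0^1/3 u'(x) v'(x) dx = ∫_0^1/3 f(x) v(x) dx + [u'(x) v(x)]_0^1/3.
Choose V so that boundary terms are either known or forced to vanish.
u has inhomogeneous Neumann u'(0) = 0, u'(1/3) = 2. [u' v]_0^1/3 = (2)·v(1/3) − (0)·v(0) = 2·v(1/3). Take V = H^1(0, 1/3); boundary term becomes part of RHS.
Weak formulation: find u (satisfying any essential BC) such that ∫_0^1/3 u'(x) v'(x) dx = ∫_0^1/3 f v dx + 2·v(1/3) for all v ∈ V (Neumann data are natural BCs: they enter the RHS as boundary terms).
Substituting f(x) = 3*x^2 - 3*x - 101/18, the right-hand side is ∫_0^1/3 (3*x^2 - 3*x - 101/18) v dx + 2·v(1/3).
Compatibility check (pure Neumann): taking v ≡ 1 ∈ V gives 0 = ∫_0^1/3 f dx + (2) − (0), i.e. ∫_0^1/3 f dx must equal u'(0) − u'(1/3) = -2. Indeed ∫_0^1/3 (3*x^2 - 3*x - 101/18) dx = -2, so the data are compatible. The solution is then unique only up to an additive constant (fix it e.g. by requiring ∫_0^1/3 u dx = 0).


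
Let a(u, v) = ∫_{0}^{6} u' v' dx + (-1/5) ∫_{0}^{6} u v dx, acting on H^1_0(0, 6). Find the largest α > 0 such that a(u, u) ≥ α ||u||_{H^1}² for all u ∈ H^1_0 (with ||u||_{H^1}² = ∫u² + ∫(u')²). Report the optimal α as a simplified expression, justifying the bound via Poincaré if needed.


α = (-36/5 + π^2)/(π^2 + 36)

Coercivity of a(·,·) on H^1_0(0, 6) means a(u, u) ≥ α ||u||_{H^1}² for every u ∈ H^1_0.
The interval has length L = 6, and Poincaré/coercivity depend only on L. Here a(u, u) = ∫(u')² + (-1/5)·∫u².
Here c = -1/5 < 0 with |c| < (π/L)² = π^2/36, so coercivity still holds. The condition a(u,u) ≥ α||u||_{H^1}² reads (1−α)∫(u')² ≥ (α−c)∫u². Any admissible α is ≤ 1 (rapidly oscillating u have ∫u²/∫(u')² → 0), and α = 1 would force 0 ≥ (1−c)∫u², impossible since c < 1; so 1−α > 0. By the sharp Poincaré inequality on H^1_0 of an interval of length L, ∫(u')² ≥ (π/L)²∫u² with equality for the first sine mode sin(π(x−x₀)/L) (x₀ the left endpoint), so the inequality holds for all u iff (1−α)(π/L)² ≥ α − c, i.e. α ≤ ((π/L)² + c)/((π/L)² + 1) = (1 + c(L/π)²)/(1 + (L/π)²). (Direct route, valid since c ≤ 0: Poincaré gives c∫u² ≥ c(L/π)²∫(u')², so a(u,u) ≥ (1 + c(L/π)²)∫(u')², while ||u||_{H^1}² ≤ (1 + (L/π)²)∫(u')²; dividing yields the same α.) With (π/L)² = π^2/36 and c = -1/5, the largest admissible constant is α = ((π/L)² + c)/((π/L)² + 1).
Simplifying, α = (-36/5 + π^2)/(π^2 + 36).


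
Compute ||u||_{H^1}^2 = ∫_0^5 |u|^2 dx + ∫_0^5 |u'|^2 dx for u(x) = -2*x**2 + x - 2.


||u||_{H^1}^2 = 8375/3

The H^1 norm (squared) on an interval (0, L) is
  ||u||_{H^1}^2 = ∫_0^L u(x)^2 dx + ∫_0^L u'(x)^2 dx.
Compute u'(x) = 1 - 4*x.
Then u(x)^2 = 4*x**4 - 4*x**3 + 9*x**2 - 4*x + 4 and u'(x)^2 = 16*x**2 - 8*x + 1.
Integrate each monomial from 0 to 5 using ∫_0^5 c·x^n dx = c·5^(n+1)/(n+1):
  ∫_0^5 u(x)^2 dx = ∫_0^5 (4*x^4 - 4*x^3 + 9*x^2 - 4*x + 4) dx. Term by term:
    ∫_0^5 4*x^4 dx = 2500;  ∫_0^5 -4*x^3 dx = -625;  ∫_0^5 9*x^2 dx = 375;
    ∫_0^5 -4*x dx = -50;  ∫_0^5 4 dx = 20.
  Sum: 2500 − 625 + 375 − 50 + 20 = 2220.
  ∫_0^5 u'(x)^2 dx = ∫_0^5 (16*x^2 - 8*x + 1) dx. Term by term:
    ∫_0^5 16*x^2 dx = 2000/3;  ∫_0^5 -8*x dx = -100;  ∫_0^5 1 dx = 5.
  Sum: 2000/3 − 100 + 5 = 1715/3.
Adding: ||u||_{H^1}^2 = 2220 + 1715/3 = 8375/3.


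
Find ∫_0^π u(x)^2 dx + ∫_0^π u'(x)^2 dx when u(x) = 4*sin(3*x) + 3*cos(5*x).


||u||_{H^1(0,π)}^2 = 197*π

u'(x) = -15*sin(5*x) + 12*cos(3*x).
Expand u² and (u')² and integrate term by term on (0, π), using: for integers n ≥ 1, ∫_0^π sin²(nx) dx = ∫_0^π cos²(nx) dx = π/2; for n ≠ n', ∫_0^π sin(nx)sin(n'x) dx = ∫_0^π cos(nx)cos(n'x) dx = 0; and by product-to-sum, ∫_0^π sin(nx)cos(n'x) dx = ½∫_0^π [sin((n+n')x) + sin((n−n')x)] dx, which is 0 when n+n' is even and 2n/(n²−n'²) when n+n' is odd (it need not vanish on (0, π)).
  u² squared terms: (3)²·∫cos(5x)² dx = 9·π/2 = 9*π/2;  (4)²·∫sin(3x)² dx = 16·π/2 = 8*π.
  u² cross terms: 2·(3)·(4)·∫cos(5x)·sin(3x) dx = 24·(0) = 0.
  So ∫_0^π u² dx = 9*π/2 + 8*π + 0 = 25*π/2.
  (u')² squared terms: (-15)²·∫sin(5x)² dx = 225·π/2 = 225*π/2;  (12)²·∫cos(3x)² dx = 144·π/2 = 72*π.
  (u')² cross terms: 2·(-15)·(12)·∫sin(5x)·cos(3x) dx = -360·(0) = 0.
  So ∫_0^π (u')² dx = 225*π/2 + 72*π + 0 = 369*π/2.
||u||_{H^1}^2 = (25*π/2) + (369*π/2) = 197*π.


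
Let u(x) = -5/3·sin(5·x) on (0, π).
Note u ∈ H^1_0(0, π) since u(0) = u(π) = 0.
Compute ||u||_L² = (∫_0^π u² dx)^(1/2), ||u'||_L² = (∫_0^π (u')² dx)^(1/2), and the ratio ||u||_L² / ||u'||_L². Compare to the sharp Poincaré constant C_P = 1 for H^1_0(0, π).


||u||_L² / ||u'||_L² = 1/5 < C_P = 1.

u(x) = -5/3·sin(5·x), so u'(x) = -25*cos(5*x)/3.
Writing u(x) = A·sin(kπx/L) with A = -5/3 and k = 5, use ∫_0^L sin²(kπx/L) dx = L/2 and ∫_0^L cos²(kπx/L) dx = L/2.
u² = 25/9·sin²(5·x) and (u')² = 625/9·cos²(5·x), and each of sin², cos² integrates to L/2 = π/2 over (0, π).
∫_0^π u² dx = 25*π/18, so ||u||_L² = 5*sqrt(2)*sqrt(π)/6.
∫_0^π (u')² dx = 625*π/18, so ||u'||_L² = 25*sqrt(2)*sqrt(π)/6.
Ratio ||u||_L² / ||u'||_L² = 1/5.
Sharp Poincaré constant on H^1_0(0, π) is C_P = L/π = 1, achieved by sin(x).
This is the k = 5 harmonic; the ratio L/(kπ) is strictly less than C_P = L/π, consistent with the sharp inequality ||u||_L² ≤ C_P ||u'||_L².


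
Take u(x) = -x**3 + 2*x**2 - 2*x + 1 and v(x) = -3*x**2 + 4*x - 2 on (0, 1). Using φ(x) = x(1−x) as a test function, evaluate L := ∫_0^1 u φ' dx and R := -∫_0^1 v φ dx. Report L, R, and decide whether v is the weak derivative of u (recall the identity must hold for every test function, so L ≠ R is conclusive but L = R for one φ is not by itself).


LHS = 3/20, RHS = 3/20. Yes, v = u' weakly.

u(x) = -x**3 + 2*x**2 - 2*x + 1, classical derivative u'(x) = -3*x**2 + 4*x - 2.
φ(x) = x(1−x), so φ'(x) = 1 - 2*x.
Note φ(0) = φ(1) = 0, so the boundary term u·φ vanishes.
LHS = ∫_0^1 u(x) φ'(x) dx = ∫_0^1 (2*x^4 - 5*x^3 + 6*x^2 - 4*x + 1) dx. Term by term:
  ∫_0^1 2*x^4 dx = 2/5;  ∫_0^1 -5*x^3 dx = -5/4;  ∫_0^1 6*x^2 dx = 2;
  ∫_0^1 -4*x dx = -2;  ∫_0^1 1 dx = 1.
Sum: 2/5 − 5/4 + 2 − 2 + 1 = 3/20.
So LHS = 3/20.
∫_0^1 v(x) φ(x) dx = ∫_0^1 (3*x^4 - 7*x^3 + 6*x^2 - 2*x) dx. Term by term:
  ∫_0^1 3*x^4 dx = 3/5;  ∫_0^1 -7*x^3 dx = -7/4;  ∫_0^1 6*x^2 dx = 2;
  ∫_0^1 -2*x dx = -1.
Sum: 3/5 − 7/4 + 2 − 1 = -3/20.
So RHS = -∫_0^1 v(x) φ(x) dx = 3/20.
LHS = RHS, so the identity holds for this test φ.
Moreover u is smooth here and v(x) = u'(x) = -3*x**2 + 4*x - 2 pointwise, so the identity holds for every test function. Hence v is the weak derivative of u.


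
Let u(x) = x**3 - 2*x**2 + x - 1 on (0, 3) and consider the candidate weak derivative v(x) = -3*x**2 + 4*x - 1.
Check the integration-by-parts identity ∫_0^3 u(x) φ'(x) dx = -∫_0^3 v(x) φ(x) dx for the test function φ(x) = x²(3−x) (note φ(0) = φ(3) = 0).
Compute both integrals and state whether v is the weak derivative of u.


LHS = -621/20, RHS = 621/20. No, v is not the weak derivative of u.

u(x) = x**3 - 2*x**2 + x - 1, classical derivative u'(x) = 3*x**2 - 4*x + 1.
φ(x) = x²(3−x), so φ'(x) = 3*x*(2 - x).
Note φ(0) = φ(3) = 0, so the boundary term u·φ vanishes.
LHS = ∫_0^3 u(x) φ'(x) dx = ∫_0^3 (-3*x^5 + 12*x^4 - 15*x^3 + 9*x^2 - 6*x) dx. Term by term:
  ∫_0^3 -3*x^5 dx = -729/2;  ∫_0^3 12*x^4 dx = 2916/5;  ∫_0^3 -15*x^3 dx = -1215/4;
  ∫_0^3 9*x^2 dx = 81;  ∫_0^3 -6*x dx = -27.
Sum: -729/2 + 2916/5 − 1215/4 + 81 − 27 = -621/20.
So LHS = -621/20.
∫_0^3 v(x) φ(x) dx = ∫_0^3 (3*x^5 - 13*x^4 + 13*x^3 - 3*x^2) dx. Term by term:
  ∫_0^3 3*x^5 dx = 729/2;  ∫_0^3 -13*x^4 dx = -3159/5;  ∫_0^3 13*x^3 dx = 1053/4;
  ∫_0^3 -3*x^2 dx = -27.
Sum: 729/2 − 3159/5 + 1053/4 − 27 = -621/20.
So RHS = -∫_0^3 v(x) φ(x) dx = 621/20.
LHS − RHS = -621/10 ≠ 0, so the identity fails.
(For a valid weak derivative the identity must hold for EVERY test function, in particular this one. The failure shows v is NOT the weak derivative of u.)
Correct weak derivative would be u'(x) = 3*x**2 - 4*x + 1.


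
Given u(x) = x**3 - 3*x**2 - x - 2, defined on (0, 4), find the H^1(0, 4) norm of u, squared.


||u||_{H^1}^2 = 43124/105

The H^1 norm (squared) on an interval (0, L) is
  ||u||_{H^1}^2 = ∫_0^L u(x)^2 dx + ∫_0^L u'(x)^2 dx.
Compute u'(x) = 3*x**2 - 6*x - 1.
Then u(x)^2 = x**6 - 6*x**5 + 7*x**4 + 2*x**3 + 13*x**2 + 4*x + 4 and u'(x)^2 = 9*x**4 - 36*x**3 + 30*x**2 + 12*x + 1.
Integrate each monomial from 0 to 4 using ∫_0^4 c·x^n dx = c·4^(n+1)/(n+1):
  ∫_0^4 u(x)^2 dx = ∫_0^4 (x^6 - 6*x^5 + 7*x^4 + 2*x^3 + 13*x^2 + 4*x + 4) dx. Term by term:
    ∫_0^4 x^6 dx = 16384/7;  ∫_0^4 -6*x^5 dx = -4096;  ∫_0^4 7*x^4 dx = 7168/5;
    ∫_0^4 2*x^3 dx = 128;  ∫_0^4 13*x^2 dx = 832/3;  ∫_0^4 4*x dx = 32;
    ∫_0^4 4 dx = 16.
  Sum: 16384/7 − 4096 + 7168/5 + 128 + 832/3 + 32 + 16 = 13808/105.
  ∫_0^4 u'(x)^2 dx = ∫_0^4 (9*x^4 - 36*x^3 + 30*x^2 + 12*x + 1) dx. Term by term:
    ∫_0^4 9*x^4 dx = 9216/5;  ∫_0^4 -36*x^3 dx = -2304;  ∫_0^4 30*x^2 dx = 640;
    ∫_0^4 12*x dx = 96;  ∫_0^4 1 dx = 4.
  Sum: 9216/5 − 2304 + 640 + 96 + 4 = 1396/5.
Adding: ||u||_{H^1}^2 = 13808/105 + 1396/5 = 43124/105.


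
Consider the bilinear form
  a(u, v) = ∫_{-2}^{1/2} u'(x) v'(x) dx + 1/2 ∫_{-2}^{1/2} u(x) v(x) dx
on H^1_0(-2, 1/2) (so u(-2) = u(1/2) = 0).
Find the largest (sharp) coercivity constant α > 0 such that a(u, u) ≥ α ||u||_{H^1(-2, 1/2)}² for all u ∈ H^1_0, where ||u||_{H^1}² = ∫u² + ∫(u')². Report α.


α = (25 + 8*π^2)/(2*(25 + 4*π^2))

Coercivity of a(·,·) on H^1_0(-2, 1/2) means a(u, u) ≥ α ||u||_{H^1}² for every u ∈ H^1_0.
The interval has length L = 5/2, and Poincaré/coercivity depend only on L. Here a(u, u) = ∫(u')² + (1/2)·∫u².
Here 0 < c = 1/2 < 1. The condition a(u,u) ≥ α||u||_{H^1}² reads (1−α)∫(u')² ≥ (α−c)∫u². Any admissible α is ≤ 1 (rapidly oscillating u have ∫u²/∫(u')² → 0), and α = 1 would force 0 ≥ (1−c)∫u², impossible since c < 1; so 1−α > 0. By the sharp Poincaré inequality on H^1_0 of an interval of length L, ∫(u')² ≥ (π/L)²∫u² with equality for the first sine mode sin(π(x−x₀)/L) (x₀ the left endpoint), so the inequality holds for all u iff (1−α)(π/L)² ≥ α − c, i.e. α ≤ ((π/L)² + c)/((π/L)² + 1) = (1 + c(L/π)²)/(1 + (L/π)²). With (π/L)² = 4*π^2/25 and c = 1/2, the largest admissible constant is α = ((π/L)² + c)/((π/L)² + 1).
Simplifying, α = (25 + 8*π^2)/(2*(25 + 4*π^2)).


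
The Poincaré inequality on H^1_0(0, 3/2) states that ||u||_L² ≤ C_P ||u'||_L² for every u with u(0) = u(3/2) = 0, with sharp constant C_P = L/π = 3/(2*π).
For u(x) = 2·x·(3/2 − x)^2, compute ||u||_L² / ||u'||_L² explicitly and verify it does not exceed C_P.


||u||_L² / ||u'||_L² = 3*sqrt(14)/28 < C_P = 3/(2*π).

u(x) = 2·x·(3/2 − x)^2, so u'(x) = 3*(x - 3/2)*(2*x - 1).
u(x) = 2·x·(3/2 − x)^2 vanishes at x = 0 and x = 3/2, so u ∈ H^1_0(0, 3/2). Differentiate via the product rule and integrate the resulting polynomials term by term.
  ∫_0^3/2 u² dx = ∫_0^3/2 (4*x^6 - 24*x^5 + 54*x^4 - 54*x^3 + 81*x^2/4) dx. Term by term:
    ∫_0^3/2 4*x^6 dx = 2187/224;  ∫_0^3/2 -24*x^5 dx = -729/16;  ∫_0^3/2 54*x^4 dx = 6561/80;
    ∫_0^3/2 -54*x^3 dx = -2187/32;  ∫_0^3/2 81*x^2/4 dx = 729/32.
  Sum: 2187/224 − 729/16 + 6561/80 − 2187/32 + 729/32 = 729/1120.
  ∫_0^3/2 (u')² dx = ∫_0^3/2 (36*x^4 - 144*x^3 + 198*x^2 - 108*x + 81/4) dx. Term by term:
    ∫_0^3/2 36*x^4 dx = 2187/40;  ∫_0^3/2 -144*x^3 dx = -729/4;  ∫_0^3/2 198*x^2 dx = 891/4;
    ∫_0^3/2 -108*x dx = -243/2;  ∫_0^3/2 81/4 dx = 243/8.
  Sum: 2187/40 − 729/4 + 891/4 − 243/2 + 243/8 = 81/20.
∫_0^3/2 u² dx = 729/1120, so ||u||_L² = 27*sqrt(70)/280.
∫_0^3/2 (u')² dx = 81/20, so ||u'||_L² = 9*sqrt(5)/10.
Ratio ||u||_L² / ||u'||_L² = 3*sqrt(14)/28.
Sharp Poincaré constant on H^1_0(0, 3/2) is C_P = L/π = 3/(2*π), achieved by sin(2*π/3·x).
A polynomial bump cannot attain the sharp Poincaré constant (only the first sine eigenfunction does), so the ratio is strictly less than C_P, consistent with ||u||_L² ≤ C_P ||u'||_L².


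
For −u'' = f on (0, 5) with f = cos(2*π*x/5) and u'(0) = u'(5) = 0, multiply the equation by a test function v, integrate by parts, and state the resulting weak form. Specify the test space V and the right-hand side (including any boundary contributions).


V = H^1(0, 5) (no boundary constraint on v; u is determined up to an additive constant); weak form: ∫_0^5 u'v' dx = ∫_0^5 (cos(2*π*x/5)) v dx for all v ∈ V.

Multiply both sides by a test function v and integrate from 0 to 5:
  ∫_0^5 −u''(x) v(x) dx = ∫_0^5 f(x) v(x) dx.
Integrate the LHS by parts once:
  ∫_0^5 −u'' v dx = −[u'(x) v(x)]_0^5 + ∫_0^5 u'(x) v'(x) dx.
Thus ∫_0^5 u'(x) v'(x) dx = ∫_0^5 f(x) v(x) dx + [u'(x) v(x)]_0^5.
Choose V so that boundary terms are either known or forced to vanish.
u has homogeneous Neumann: u'(0) = u'(5) = 0. So [u' v]_0^5 = 0·v(5) − 0·v(0) = 0 for any v; take V = H^1(0, 5).
Weak formulation: find u (satisfying any essential BC) such that ∫_0^5 u'(x) v'(x) dx = ∫_0^5 f v dx for all v ∈ V (homogeneous Neumann, so boundary terms vanish).
Substituting f(x) = cos(2*π*x/5), the right-hand side is ∫_0^5 (cos(2*π*x/5)) v dx.
Compatibility check (pure Neumann): taking v ≡ 1 ∈ V gives 0 = ∫_0^5 f dx + (0) − (0), i.e. ∫_0^5 f dx must equal u'(0) − u'(5) = 0. Indeed ∫_0^5 (cos(2*π*x/5)) dx = 0, so the data are compatible. The solution is then unique only up to an additive constant (fix it e.g. by requiring ∫_0^5 u dx = 0).


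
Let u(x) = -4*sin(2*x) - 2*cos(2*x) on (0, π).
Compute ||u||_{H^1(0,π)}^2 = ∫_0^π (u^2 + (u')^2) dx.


||u||_{H^1(0,π)}^2 = 50*π

u'(x) = 4*sin(2*x) - 8*cos(2*x).
Expand u² and (u')² and integrate term by term on (0, π), using: for integers n ≥ 1, ∫_0^π sin²(nx) dx = ∫_0^π cos²(nx) dx = π/2; for n ≠ n', ∫_0^π sin(nx)sin(n'x) dx = ∫_0^π cos(nx)cos(n'x) dx = 0; and by product-to-sum, ∫_0^π sin(nx)cos(n'x) dx = ½∫_0^π [sin((n+n')x) + sin((n−n')x)] dx, which is 0 when n+n' is even and 2n/(n²−n'²) when n+n' is odd (it need not vanish on (0, π)).
  u² squared terms: (-4)²·∫sin(2x)² dx = 16·π/2 = 8*π;  (-2)²·∫cos(2x)² dx = 4·π/2 = 2*π.
  u² cross terms: 2·(-4)·(-2)·∫sin(2x)·cos(2x) dx = 16·(0) = 0.
  So ∫_0^π u² dx = 8*π + 2*π + 0 = 10*π.
  (u')² squared terms: (-8)²·∫cos(2x)² dx = 64·π/2 = 32*π;  (4)²·∫sin(2x)² dx = 16·π/2 = 8*π.
  (u')² cross terms: 2·(-8)·(4)·∫cos(2x)·sin(2x) dx = -64·(0) = 0.
  So ∫_0^π (u')² dx = 32*π + 8*π + 0 = 40*π.
||u||_{H^1}^2 = (10*π) + (40*π) = 50*π.


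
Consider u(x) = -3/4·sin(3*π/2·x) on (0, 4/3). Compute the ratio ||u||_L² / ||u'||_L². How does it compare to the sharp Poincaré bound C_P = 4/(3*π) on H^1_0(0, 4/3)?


||u||_L² / ||u'||_L² = 2/(3*π) < C_P = 4/(3*π).

u(x) = -3/4·sin(3*π/2·x), so u'(x) = -9*π*cos(3*π*x/2)/8.
Writing u(x) = A·sin(kπx/L) with A = -3/4 and k = 2, use ∫_0^L sin²(kπx/L) dx = L/2 and ∫_0^L cos²(kπx/L) dx = L/2.
u² = 9/16·sin²(3*π/2·x) and (u')² = 81*π^2/64·cos²(3*π/2·x), and each of sin², cos² integrates to L/2 = 2/3 over (0, 4/3).
∫_0^4/3 u² dx = 3/8, so ||u||_L² = sqrt(6)/4.
∫_0^4/3 (u')² dx = 27*π^2/32, so ||u'||_L² = 3*sqrt(6)*π/8.
Ratio ||u||_L² / ||u'||_L² = 2/(3*π).
Sharp Poincaré constant on H^1_0(0, 4/3) is C_P = L/π = 4/(3*π), achieved by sin(3*π/4·x).
This is the k = 2 harmonic; the ratio L/(kπ) is strictly less than C_P = L/π, consistent with the sharp inequality ||u||_L² ≤ C_P ||u'||_L².


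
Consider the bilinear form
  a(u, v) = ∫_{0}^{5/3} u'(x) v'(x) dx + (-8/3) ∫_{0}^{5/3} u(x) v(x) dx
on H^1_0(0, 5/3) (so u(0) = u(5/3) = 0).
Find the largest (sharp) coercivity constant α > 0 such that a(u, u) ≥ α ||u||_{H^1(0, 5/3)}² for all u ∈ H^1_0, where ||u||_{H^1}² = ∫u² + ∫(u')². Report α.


α = (-200 + 27*π^2)/(3*(25 + 9*π^2))

Coercivity of a(·,·) on H^1_0(0, 5/3) means a(u, u) ≥ α ||u||_{H^1}² for every u ∈ H^1_0.
The interval has length L = 5/3, and Poincaré/coercivity depend only on L. Here a(u, u) = ∫(u')² + (-8/3)·∫u².
Here c = -8/3 < 0 with |c| < (π/L)² = 9*π^2/25, so coercivity still holds. The condition a(u,u) ≥ α||u||_{H^1}² reads (1−α)∫(u')² ≥ (α−c)∫u². Any admissible α is ≤ 1 (rapidly oscillating u have ∫u²/∫(u')² → 0), and α = 1 would force 0 ≥ (1−c)∫u², impossible since c < 1; so 1−α > 0. By the sharp Poincaré inequality on H^1_0 of an interval of length L, ∫(u')² ≥ (π/L)²∫u² with equality for the first sine mode sin(π(x−x₀)/L) (x₀ the left endpoint), so the inequality holds for all u iff (1−α)(π/L)² ≥ α − c, i.e. α ≤ ((π/L)² + c)/((π/L)² + 1) = (1 + c(L/π)²)/(1 + (L/π)²). (Direct route, valid since c ≤ 0: Poincaré gives c∫u² ≥ c(L/π)²∫(u')², so a(u,u) ≥ (1 + c(L/π)²)∫(u')², while ||u||_{H^1}² ≤ (1 + (L/π)²)∫(u')²; dividing yields the same α.) With (π/L)² = 9*π^2/25 and c = -8/3, the largest admissible constant is α = ((π/L)² + c)/((π/L)² + 1).
Simplifying, α = (-200 + 27*π^2)/(3*(25 + 9*π^2)).


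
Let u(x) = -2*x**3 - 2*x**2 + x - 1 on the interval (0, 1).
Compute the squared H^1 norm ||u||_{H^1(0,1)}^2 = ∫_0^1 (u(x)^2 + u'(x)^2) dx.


||u||_{H^1}^2 = 2216/105

The H^1 norm (squared) on an interval (0, L) is
  ||u||_{H^1}^2 = ∫_0^L u(x)^2 dx + ∫_0^L u'(x)^2 dx.
Compute u'(x) = -6*x**2 - 4*x + 1.
Then u(x)^2 = 4*x**6 + 8*x**5 + 5*x**2 - 2*x + 1 and u'(x)^2 = 36*x**4 + 48*x**3 + 4*x**2 - 8*x + 1.
Integrate each monomial from 0 to 1 using ∫_0^1 c·x^n dx = c·1^(n+1)/(n+1):
  ∫_0^1 u(x)^2 dx = ∫_0^1 (4*x^6 + 8*x^5 + 5*x^2 - 2*x + 1) dx. Term by term:
    ∫_0^1 4*x^6 dx = 4/7;  ∫_0^1 8*x^5 dx = 4/3;  ∫_0^1 5*x^2 dx = 5/3;
    ∫_0^1 -2*x dx = -1;  ∫_0^1 1 dx = 1.
  Sum: 4/7 + 4/3 + 5/3 − 1 + 1 = 25/7.
  ∫_0^1 u'(x)^2 dx = ∫_0^1 (36*x^4 + 48*x^3 + 4*x^2 - 8*x + 1) dx. Term by term:
    ∫_0^1 36*x^4 dx = 36/5;  ∫_0^1 48*x^3 dx = 12;  ∫_0^1 4*x^2 dx = 4/3;
    ∫_0^1 -8*x dx = -4;  ∫_0^1 1 dx = 1.
  Sum: 36/5 + 12 + 4/3 − 4 + 1 = 263/15.
Adding: ||u||_{H^1}^2 = 25/7 + 263/15 = 2216/105.


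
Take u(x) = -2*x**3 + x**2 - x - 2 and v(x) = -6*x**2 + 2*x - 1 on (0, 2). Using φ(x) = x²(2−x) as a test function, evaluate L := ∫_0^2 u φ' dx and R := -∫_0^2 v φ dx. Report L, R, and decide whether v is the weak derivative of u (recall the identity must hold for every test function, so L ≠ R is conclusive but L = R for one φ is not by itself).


LHS = 164/15, RHS = 164/15. Yes, v = u' weakly.

u(x) = -2*x**3 + x**2 - x - 2, classical derivative u'(x) = -6*x**2 + 2*x - 1.
φ(x) = x²(2−x), so φ'(x) = x*(4 - 3*x).
Note φ(0) = φ(2) = 0, so the boundary term u·φ vanishes.
LHS = ∫_0^2 u(x) φ'(x) dx = ∫_0^2 (6*x^5 - 11*x^4 + 7*x^3 + 2*x^2 - 8*x) dx. Term by term:
  ∫_0^2 6*x^5 dx = 64;  ∫_0^2 -11*x^4 dx = -352/5;  ∫_0^2 7*x^3 dx = 28;
  ∫_0^2 2*x^2 dx = 16/3;  ∫_0^2 -8*x dx = -16.
Sum: 64 − 352/5 + 28 + 16/3 − 16 = 164/15.
So LHS = 164/15.
∫_0^2 v(x) φ(x) dx = ∫_0^2 (6*x^5 - 14*x^4 + 5*x^3 - 2*x^2) dx. Term by term:
  ∫_0^2 6*x^5 dx = 64;  ∫_0^2 -14*x^4 dx = -448/5;  ∫_0^2 5*x^3 dx = 20;
  ∫_0^2 -2*x^2 dx = -16/3.
Sum: 64 − 448/5 + 20 − 16/3 = -164/15.
So RHS = -∫_0^2 v(x) φ(x) dx = 164/15.
LHS = RHS, so the identity holds for this test φ.
Moreover u is smooth here and v(x) = u'(x) = -6*x**2 + 2*x - 1 pointwise, so the identity holds for every test function. Hence v is the weak derivative of u.


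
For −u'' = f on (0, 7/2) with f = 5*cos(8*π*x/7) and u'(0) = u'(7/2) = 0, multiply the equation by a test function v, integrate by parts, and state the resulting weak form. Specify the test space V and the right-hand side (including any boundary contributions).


V = H^1(0, 7/2) (no boundary constraint on v; u is determined up to an additive constant); weak form: ∫_0^7/2 u'v' dx = ∫_0^7/2 (5*cos(8*π*x/7)) v dx for all v ∈ V.

Multiply both sides by a test function v and integrate from 0 to 7/2:
  ∫_0^7/2 −u''(x) v(x) dx = ∫_0^7/2 f(x) v(x) dx.
Integrate the LHS by parts once:
  ∫_0^7/2 −u'' v dx = −[u'(x) v(x)]_0^7/2 + ∫_0^7/2 u'(x) v'(x) dx.
Thus ∫_0^7/2 u'(x) v'(x) dx = ∫_0^7/2 f(x) v(x) dx + [u'(x) v(x)]_0^7/2.
Choose V so that boundary terms are either known or forced to vanish.
u has homogeneous Neumann: u'(0) = u'(7/2) = 0. So [u' v]_0^7/2 = 0·v(7/2) − 0·v(0) = 0 for any v; take V = H^1(0, 7/2).
Weak formulation: find u (satisfying any essential BC) such that ∫_0^7/2 u'(x) v'(x) dx = ∫_0^7/2 f v dx for all v ∈ V (homogeneous Neumann, so boundary terms vanish).
Substituting f(x) = 5*cos(8*π*x/7), the right-hand side is ∫_0^7/2 (5*cos(8*π*x/7)) v dx.
Compatibility check (pure Neumann): taking v ≡ 1 ∈ V gives 0 = ∫_0^7/2 f dx + (0) − (0), i.e. ∫_0^7/2 f dx must equal u'(0) − u'(7/2) = 0. Indeed ∫_0^7/2 (5*cos(8*π*x/7)) dx = 0, so the data are compatible. The solution is then unique only up to an additive constant (fix it e.g. by requiring ∫_0^7/2 u dx = 0).


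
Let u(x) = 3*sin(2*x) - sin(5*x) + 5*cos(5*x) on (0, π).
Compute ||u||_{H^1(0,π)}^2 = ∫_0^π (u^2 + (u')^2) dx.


||u||_{H^1(0,π)}^2 = -1040/7 + 721*π/2

u'(x) = -25*sin(5*x) + 6*cos(2*x) - 5*cos(5*x).
Expand u² and (u')² and integrate term by term on (0, π), using: for integers n ≥ 1, ∫_0^π sin²(nx) dx = ∫_0^π cos²(nx) dx = π/2; for n ≠ n', ∫_0^π sin(nx)sin(n'x) dx = ∫_0^π cos(nx)cos(n'x) dx = 0; and by product-to-sum, ∫_0^π sin(nx)cos(n'x) dx = ½∫_0^π [sin((n+n')x) + sin((n−n')x)] dx, which is 0 when n+n' is even and 2n/(n²−n'²) when n+n' is odd (it need not vanish on (0, π)).
  u² squared terms: (-1)²·∫sin(5x)² dx = 1·π/2 = π/2;  (3)²·∫sin(2x)² dx = 9·π/2 = 9*π/2;  (5)²·∫cos(5x)² dx = 25·π/2 = 25*π/2.
  u² cross terms: 2·(-1)·(3)·∫sin(5x)·sin(2x) dx = -6·(0) = 0;  2·(-1)·(5)·∫sin(5x)·cos(5x) dx = -10·(0) = 0;  2·(3)·(5)·∫sin(2x)·cos(5x) dx = 30·(-4/21) = -40/7.
  So ∫_0^π u² dx = π/2 + 9*π/2 + 25*π/2 + 0 + 0 − 40/7 = -40/7 + 35*π/2.
  (u')² squared terms: (-25)²·∫sin(5x)² dx = 625·π/2 = 625*π/2;  (-5)²·∫cos(5x)² dx = 25·π/2 = 25*π/2;  (6)²·∫cos(2x)² dx = 36·π/2 = 18*π.
  (u')² cross terms: 2·(-25)·(-5)·∫sin(5x)·cos(5x) dx = 250·(0) = 0;  2·(-25)·(6)·∫sin(5x)·cos(2x) dx = -300·(10/21) = -1000/7;  2·(-5)·(6)·∫cos(5x)·cos(2x) dx = -60·(0) = 0.
  So ∫_0^π (u')² dx = 625*π/2 + 25*π/2 + 18*π + 0 − 1000/7 + 0 = -1000/7 + 343*π.
||u||_{H^1}^2 = (-40/7 + 35*π/2) + (-1000/7 + 343*π) = -1040/7 + 721*π/2.


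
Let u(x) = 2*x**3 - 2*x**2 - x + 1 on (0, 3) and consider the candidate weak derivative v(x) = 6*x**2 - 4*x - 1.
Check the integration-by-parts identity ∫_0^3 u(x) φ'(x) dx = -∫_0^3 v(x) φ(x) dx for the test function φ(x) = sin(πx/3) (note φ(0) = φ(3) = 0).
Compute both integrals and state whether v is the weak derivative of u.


LHS = -120/π + 648/π^3, RHS = -120/π + 648/π^3. Yes, v = u' weakly.

u(x) = 2*x**3 - 2*x**2 - x + 1, classical derivative u'(x) = 6*x**2 - 4*x - 1.
φ(x) = sin(πx/3), so φ'(x) = π*cos(π*x/3)/3.
Note φ(0) = φ(3) = 0, so the boundary term u·φ vanishes.
LHS = ∫_0^3 u(x) φ'(x) dx = ∫_0^3 (2*π*x^3*cos(π*x/3)/3 - 2*π*x^2*cos(π*x/3)/3 - π*x*cos(π*x/3)/3 + π*cos(π*x/3)/3) dx. Term by term:
  ∫_0^3 π*cos(π*x/3)/3 dx = 0;  ∫_0^3 -2*π*x^2*cos(π*x/3)/3 dx = 36/π;  ∫_0^3 -π*x*cos(π*x/3)/3 dx = 6/π;
  ∫_0^3 2*π*x^3*cos(π*x/3)/3 dx = -162/π + 648/π^3.
Sum: 0 + 36/π + 6/π + -162/π + 648/π^3 = -120/π + 648/π^3.
So LHS = -120/π + 648/π^3.
∫_0^3 v(x) φ(x) dx = ∫_0^3 (6*x^2*sin(π*x/3) - 4*x*sin(π*x/3) - sin(π*x/3)) dx. Term by term:
  ∫_0^3 -sin(π*x/3) dx = -6/π;  ∫_0^3 -4*x*sin(π*x/3) dx = -36/π;  ∫_0^3 6*x^2*sin(π*x/3) dx = -648/π^3 + 162/π.
Sum: -6/π − 36/π + -648/π^3 + 162/π = -648/π^3 + 120/π.
So RHS = -∫_0^3 v(x) φ(x) dx = -120/π + 648/π^3.
LHS = RHS, so the identity holds for this test φ.
Moreover u is smooth here and v(x) = u'(x) = 6*x**2 - 4*x - 1 pointwise, so the identity holds for every test function. Hence v is the weak derivative of u.


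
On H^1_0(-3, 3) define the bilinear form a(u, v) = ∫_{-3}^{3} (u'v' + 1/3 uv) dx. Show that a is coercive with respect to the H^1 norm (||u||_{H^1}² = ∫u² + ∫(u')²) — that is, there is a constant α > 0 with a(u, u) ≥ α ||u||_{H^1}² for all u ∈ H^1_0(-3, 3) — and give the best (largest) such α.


α = (π^2 + 12)/(π^2 + 36)

Coercivity of a(·,·) on H^1_0(-3, 3) means a(u, u) ≥ α ||u||_{H^1}² for every u ∈ H^1_0.
The interval has length L = 6, and Poincaré/coercivity depend only on L. Here a(u, u) = ∫(u')² + (1/3)·∫u².
Here 0 < c = 1/3 < 1. The condition a(u,u) ≥ α||u||_{H^1}² reads (1−α)∫(u')² ≥ (α−c)∫u². Any admissible α is ≤ 1 (rapidly oscillating u have ∫u²/∫(u')² → 0), and α = 1 would force 0 ≥ (1−c)∫u², impossible since c < 1; so 1−α > 0. By the sharp Poincaré inequality on H^1_0 of an interval of length L, ∫(u')² ≥ (π/L)²∫u² with equality for the first sine mode sin(π(x−x₀)/L) (x₀ the left endpoint), so the inequality holds for all u iff (1−α)(π/L)² ≥ α − c, i.e. α ≤ ((π/L)² + c)/((π/L)² + 1) = (1 + c(L/π)²)/(1 + (L/π)²). With (π/L)² = π^2/36 and c = 1/3, the largest admissible constant is α = ((π/L)² + c)/((π/L)² + 1).
Simplifying, α = (π^2 + 12)/(π^2 + 36).


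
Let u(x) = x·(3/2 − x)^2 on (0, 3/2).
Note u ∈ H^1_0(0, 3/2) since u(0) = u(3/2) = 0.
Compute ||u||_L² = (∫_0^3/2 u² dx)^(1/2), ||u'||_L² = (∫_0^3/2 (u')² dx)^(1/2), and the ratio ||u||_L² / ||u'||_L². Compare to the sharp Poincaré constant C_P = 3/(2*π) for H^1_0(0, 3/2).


||u||_L² / ||u'||_L² = 3*sqrt(14)/28 < C_P = 3/(2*π).

u(x) = x·(3/2 − x)^2, so u'(x) = 3*x^2 - 6*x + 9/4.
u(x) = x·(3/2 − x)^2 vanishes at x = 0 and x = 3/2, so u ∈ H^1_0(0, 3/2). Differentiate via the product rule and integrate the resulting polynomials term by term.
  ∫_0^3/2 u² dx = ∫_0^3/2 (x^6 - 6*x^5 + 27*x^4/2 - 27*x^3/2 + 81*x^2/16) dx. Term by term:
    ∫_0^3/2 x^6 dx = 2187/896;  ∫_0^3/2 -6*x^5 dx = -729/64;  ∫_0^3/2 27*x^4/2 dx = 6561/320;
    ∫_0^3/2 -27*x^3/2 dx = -2187/128;  ∫_0^3/2 81*x^2/16 dx = 729/128.
  Sum: 2187/896 − 729/64 + 6561/320 − 2187/128 + 729/128 = 729/4480.
  ∫_0^3/2 (u')² dx = ∫_0^3/2 (9*x^4 - 36*x^3 + 99*x^2/2 - 27*x + 81/16) dx. Term by term:
    ∫_0^3/2 9*x^4 dx = 2187/160;  ∫_0^3/2 -36*x^3 dx = -729/16;  ∫_0^3/2 99*x^2/2 dx = 891/16;
    ∫_0^3/2 -27*x dx = -243/8;  ∫_0^3/2 81/16 dx = 243/32.
  Sum: 2187/160 − 729/16 + 891/16 − 243/8 + 243/32 = 81/80.
∫_0^3/2 u² dx = 729/4480, so ||u||_L² = 27*sqrt(70)/560.
∫_0^3/2 (u')² dx = 81/80, so ||u'||_L² = 9*sqrt(5)/20.
Ratio ||u||_L² / ||u'||_L² = 3*sqrt(14)/28.
Sharp Poincaré constant on H^1_0(0, 3/2) is C_P = L/π = 3/(2*π), achieved by sin(2*π/3·x).
A polynomial bump cannot attain the sharp Poincaré constant (only the first sine eigenfunction does), so the ratio is strictly less than C_P, consistent with ||u||_L² ≤ C_P ||u'||_L².


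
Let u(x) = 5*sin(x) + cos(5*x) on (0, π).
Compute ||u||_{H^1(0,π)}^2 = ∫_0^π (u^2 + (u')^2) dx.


||u||_{H^1(0,π)}^2 = 38*π

u'(x) = -5*sin(5*x) + 5*cos(x).
Expand u² and (u')² and integrate term by term on (0, π), using: for integers n ≥ 1, ∫_0^π sin²(nx) dx = ∫_0^π cos²(nx) dx = π/2; for n ≠ n', ∫_0^π sin(nx)sin(n'x) dx = ∫_0^π cos(nx)cos(n'x) dx = 0; and by product-to-sum, ∫_0^π sin(nx)cos(n'x) dx = ½∫_0^π [sin((n+n')x) + sin((n−n')x)] dx, which is 0 when n+n' is even and 2n/(n²−n'²) when n+n' is odd (it need not vanish on (0, π)).
  u² squared terms: (5)²·∫sin(x)² dx = 25·π/2 = 25*π/2;  (1)²·∫cos(5x)² dx = 1·π/2 = π/2.
  u² cross terms: 2·(5)·(1)·∫sin(x)·cos(5x) dx = 10·(0) = 0.
  So ∫_0^π u² dx = 25*π/2 + π/2 + 0 = 13*π.
  (u')² squared terms: (-5)²·∫sin(5x)² dx = 25·π/2 = 25*π/2;  (5)²·∫cos(x)² dx = 25·π/2 = 25*π/2.
  (u')² cross terms: 2·(-5)·(5)·∫sin(5x)·cos(x) dx = -50·(0) = 0.
  So ∫_0^π (u')² dx = 25*π/2 + 25*π/2 + 0 = 25*π.
||u||_{H^1}^2 = (13*π) + (25*π) = 38*π.


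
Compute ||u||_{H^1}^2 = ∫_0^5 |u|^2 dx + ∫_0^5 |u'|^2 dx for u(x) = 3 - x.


||u||_{H^1}^2 = 50/3

The H^1 norm (squared) on an interval (0, L) is
  ||u||_{H^1}^2 = ∫_0^L u(x)^2 dx + ∫_0^L u'(x)^2 dx.
Compute u'(x) = -1.
Then u(x)^2 = x**2 - 6*x + 9 and u'(x)^2 = 1.
Integrate each monomial from 0 to 5 using ∫_0^5 c·x^n dx = c·5^(n+1)/(n+1):
  ∫_0^5 u(x)^2 dx = ∫_0^5 (x^2 - 6*x + 9) dx. Term by term:
    ∫_0^5 x^2 dx = 125/3;  ∫_0^5 -6*x dx = -75;  ∫_0^5 9 dx = 45.
  Sum: 125/3 − 75 + 45 = 35/3.
  ∫_0^5 u'(x)^2 dx = ∫_0^5 (1) dx. Term by term:
    ∫_0^5 1 dx = 5.
Adding: ||u||_{H^1}^2 = 35/3 + 5 = 50/3.


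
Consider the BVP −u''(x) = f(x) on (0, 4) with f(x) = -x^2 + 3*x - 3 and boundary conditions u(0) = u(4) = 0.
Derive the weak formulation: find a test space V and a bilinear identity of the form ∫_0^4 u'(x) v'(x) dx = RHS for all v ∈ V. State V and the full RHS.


V = H^1_0(0, 4) (so v(0) = v(4) = 0); weak form: ∫_0^4 u'v' dx = ∫_0^4 (-x^2 + 3*x - 3) v dx for all v ∈ V.

Multiply both sides by a test function v and integrate from 0 to 4:
  ∫_0^4 −u''(x) v(x) dx = ∫_0^4 f(x) v(x) dx.
Integrate the LHS by parts once:
  ∫_0^4 −u'' v dx = −[u'(x) v(x)]_0^4 + ∫_0^4 u'(x) v'(x) dx.
Thus ∫_0^4 u'(x) v'(x) dx = ∫_0^4 f(x) v(x) dx + [u'(x) v(x)]_0^4.
Choose V so that boundary terms are either known or forced to vanish.
u is Dirichlet: u(0) = u(4) = 0. Let V = H^1_0(0, 4); then v(0) = v(4) = 0, and [u' v]_0^4 = 0.
Weak formulation: find u (satisfying any essential BC) such that ∫_0^4 u'(x) v'(x) dx = ∫_0^4 f v dx for all v ∈ V.
Substituting f(x) = -x^2 + 3*x - 3, the right-hand side is ∫_0^4 (-x^2 + 3*x - 3) v dx.


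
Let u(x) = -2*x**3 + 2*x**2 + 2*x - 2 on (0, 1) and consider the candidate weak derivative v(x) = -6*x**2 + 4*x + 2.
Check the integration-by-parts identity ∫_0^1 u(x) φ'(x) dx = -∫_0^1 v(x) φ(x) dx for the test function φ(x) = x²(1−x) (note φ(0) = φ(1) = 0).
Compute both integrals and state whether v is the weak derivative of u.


LHS = -1/6, RHS = -1/6. Yes, v = u' weakly.

u(x) = -2*x**3 + 2*x**2 + 2*x - 2, classical derivative u'(x) = -6*x**2 + 4*x + 2.
φ(x) = x²(1−x), so φ'(x) = x*(2 - 3*x).
Note φ(0) = φ(1) = 0, so the boundary term u·φ vanishes.
LHS = ∫_0^1 u(x) φ'(x) dx = ∫_0^1 (6*x^5 - 10*x^4 - 2*x^3 + 10*x^2 - 4*x) dx. Term by term:
  ∫_0^1 6*x^5 dx = 1;  ∫_0^1 -10*x^4 dx = -2;  ∫_0^1 -2*x^3 dx = -1/2;
  ∫_0^1 10*x^2 dx = 10/3;  ∫_0^1 -4*x dx = -2.
Sum: 1 − 2 − 1/2 + 10/3 − 2 = -1/6.
So LHS = -1/6.
∫_0^1 v(x) φ(x) dx = ∫_0^1 (6*x^5 - 10*x^4 + 2*x^3 + 2*x^2) dx. Term by term:
  ∫_0^1 6*x^5 dx = 1;  ∫_0^1 -10*x^4 dx = -2;  ∫_0^1 2*x^3 dx = 1/2;
  ∫_0^1 2*x^2 dx = 2/3.
Sum: 1 − 2 + 1/2 + 2/3 = 1/6.
So RHS = -∫_0^1 v(x) φ(x) dx = -1/6.
LHS = RHS, so the identity holds for this test φ.
Moreover u is smooth here and v(x) = u'(x) = -6*x**2 + 4*x + 2 pointwise, so the identity holds for every test function. Hence v is the weak derivative of u.


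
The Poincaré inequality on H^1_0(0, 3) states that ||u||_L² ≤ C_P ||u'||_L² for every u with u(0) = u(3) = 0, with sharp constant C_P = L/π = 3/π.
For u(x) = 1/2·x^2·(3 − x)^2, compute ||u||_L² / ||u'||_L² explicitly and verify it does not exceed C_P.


||u||_L² / ||u'||_L² = sqrt(3)/2 < C_P = 3/π.

u(x) = 1/2·x^2·(3 − x)^2, so u'(x) = x*(x - 3)*(2*x - 3).
u(x) = 1/2·x^2·(3 − x)^2 vanishes at x = 0 and x = 3, so u ∈ H^1_0(0, 3). Differentiate via the product rule and integrate the resulting polynomials term by term.
  ∫_0^3 u² dx = ∫_0^3 (x^8/4 - 3*x^7 + 27*x^6/2 - 27*x^5 + 81*x^4/4) dx. Term by term:
    ∫_0^3 x^8/4 dx = 2187/4;  ∫_0^3 -3*x^7 dx = -19683/8;  ∫_0^3 27*x^6/2 dx = 59049/14;
    ∫_0^3 -27*x^5 dx = -6561/2;  ∫_0^3 81*x^4/4 dx = 19683/20.
  Sum: 2187/4 − 19683/8 + 59049/14 − 6561/2 + 19683/20 = 2187/280.
  ∫_0^3 (u')² dx = ∫_0^3 (4*x^6 - 36*x^5 + 117*x^4 - 162*x^3 + 81*x^2) dx. Term by term:
    ∫_0^3 4*x^6 dx = 8748/7;  ∫_0^3 -36*x^5 dx = -4374;  ∫_0^3 117*x^4 dx = 28431/5;
    ∫_0^3 -162*x^3 dx = -6561/2;  ∫_0^3 81*x^2 dx = 729.
  Sum: 8748/7 − 4374 + 28431/5 − 6561/2 + 729 = 729/70.
∫_0^3 u² dx = 2187/280, so ||u||_L² = 27*sqrt(210)/140.
∫_0^3 (u')² dx = 729/70, so ||u'||_L² = 27*sqrt(70)/70.
Ratio ||u||_L² / ||u'||_L² = sqrt(3)/2.
Sharp Poincaré constant on H^1_0(0, 3) is C_P = L/π = 3/π, achieved by sin(π/3·x).
A polynomial bump cannot attain the sharp Poincaré constant (only the first sine eigenfunction does), so the ratio is strictly less than C_P, consistent with ||u||_L² ≤ C_P ||u'||_L².


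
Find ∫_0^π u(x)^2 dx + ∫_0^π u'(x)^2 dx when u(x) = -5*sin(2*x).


||u||_{H^1(0,π)}^2 = 125*π/2

u'(x) = -10*cos(2*x).
Expand u² and (u')² and integrate term by term on (0, π), using: for integers n ≥ 1, ∫_0^π sin²(nx) dx = ∫_0^π cos²(nx) dx = π/2; for n ≠ n', ∫_0^π sin(nx)sin(n'x) dx = ∫_0^π cos(nx)cos(n'x) dx = 0; and by product-to-sum, ∫_0^π sin(nx)cos(n'x) dx = ½∫_0^π [sin((n+n')x) + sin((n−n')x)] dx, which is 0 when n+n' is even and 2n/(n²−n'²) when n+n' is odd (it need not vanish on (0, π)).
  u² squared terms: (-5)²·∫sin(2x)² dx = 25·π/2 = 25*π/2.
  So ∫_0^π u² dx = 25*π/2.
  (u')² squared terms: (-10)²·∫cos(2x)² dx = 100·π/2 = 50*π.
  So ∫_0^π (u')² dx = 50*π.
||u||_{H^1}^2 = (25*π/2) + (50*π) = 125*π/2.


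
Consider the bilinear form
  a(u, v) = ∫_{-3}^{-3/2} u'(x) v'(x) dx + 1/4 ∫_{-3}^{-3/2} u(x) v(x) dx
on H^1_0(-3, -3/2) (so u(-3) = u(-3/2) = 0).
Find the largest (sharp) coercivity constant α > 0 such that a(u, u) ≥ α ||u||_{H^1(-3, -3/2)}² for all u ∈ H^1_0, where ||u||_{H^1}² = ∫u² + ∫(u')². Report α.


α = (9 + 16*π^2)/(4*(9 + 4*π^2))

Coercivity of a(·,·) on H^1_0(-3, -3/2) means a(u, u) ≥ α ||u||_{H^1}² for every u ∈ H^1_0.
The interval has length L = 3/2, and Poincaré/coercivity depend only on L. Here a(u, u) = ∫(u')² + (1/4)·∫u².
Here 0 < c = 1/4 < 1. The condition a(u,u) ≥ α||u||_{H^1}² reads (1−α)∫(u')² ≥ (α−c)∫u². Any admissible α is ≤ 1 (rapidly oscillating u have ∫u²/∫(u')² → 0), and α = 1 would force 0 ≥ (1−c)∫u², impossible since c < 1; so 1−α > 0. By the sharp Poincaré inequality on H^1_0 of an interval of length L, ∫(u')² ≥ (π/L)²∫u² with equality for the first sine mode sin(π(x−x₀)/L) (x₀ the left endpoint), so the inequality holds for all u iff (1−α)(π/L)² ≥ α − c, i.e. α ≤ ((π/L)² + c)/((π/L)² + 1) = (1 + c(L/π)²)/(1 + (L/π)²). With (π/L)² = 4*π^2/9 and c = 1/4, the largest admissible constant is α = ((π/L)² + c)/((π/L)² + 1).
Simplifying, α = (9 + 16*π^2)/(4*(9 + 4*π^2)).


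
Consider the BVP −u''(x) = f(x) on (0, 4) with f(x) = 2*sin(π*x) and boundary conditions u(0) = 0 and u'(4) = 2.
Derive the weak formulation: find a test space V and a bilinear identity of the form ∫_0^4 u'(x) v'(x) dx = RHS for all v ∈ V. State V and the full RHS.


V = {v ∈ H^1(0, 4) : v(0) = 0} (test functions vanish at x = 0 where u is specified); weak form: ∫_0^4 u'v' dx = ∫_0^4 (2*sin(π*x)) v dx + 2·v(4) for all v ∈ V.

Multiply both sides by a test function v and integrate from 0 to 4:
  ∫_0^4 −u''(x) v(x) dx = ∫_0^4 f(x) v(x) dx.
Integrate the LHS by parts once:
  ∫_0^4 −u'' v dx = −[u'(x) v(x)]_0^4 + ∫_0^4 u'(x) v'(x) dx.
Thus ∫_0^4 u'(x) v'(x) dx = ∫_0^4 f(x) v(x) dx + [u'(x) v(x)]_0^4.
Choose V so that boundary terms are either known or forced to vanish.
Mixed BC: u(0) = 0 (Dirichlet) and u'(4) = 2 (Neumann). Define V = {v ∈ H^1(0, 4) : v(0) = 0}. Then [u' v]_0^4 = u'(4)·v(4) − u'(0)·0 = 2·v(4).
Weak formulation: find u (satisfying any essential BC) such that ∫_0^4 u'(x) v'(x) dx = ∫_0^4 f v dx + 2·v(4) for all v ∈ V (Dirichlet at 0 absorbed into V; Neumann datum at x = 4 contributes the boundary term).
Substituting f(x) = 2*sin(π*x), the right-hand side is ∫_0^4 (2*sin(π*x)) v dx + 2·v(4).


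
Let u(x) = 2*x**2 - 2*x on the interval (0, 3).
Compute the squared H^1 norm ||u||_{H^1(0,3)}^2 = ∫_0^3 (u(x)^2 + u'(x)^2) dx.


||u||_{H^1}^2 = 762/5

The H^1 norm (squared) on an interval (0, L) is
  ||u||_{H^1}^2 = ∫_0^L u(x)^2 dx + ∫_0^L u'(x)^2 dx.
Compute u'(x) = 4*x - 2.
Then u(x)^2 = 4*x**4 - 8*x**3 + 4*x**2 and u'(x)^2 = 16*x**2 - 16*x + 4.
Integrate each monomial from 0 to 3 using ∫_0^3 c·x^n dx = c·3^(n+1)/(n+1):
  ∫_0^3 u(x)^2 dx = ∫_0^3 (4*x^4 - 8*x^3 + 4*x^2) dx. Term by term:
    ∫_0^3 4*x^4 dx = 972/5;  ∫_0^3 -8*x^3 dx = -162;  ∫_0^3 4*x^2 dx = 36.
  Sum: 972/5 − 162 + 36 = 342/5.
  ∫_0^3 u'(x)^2 dx = ∫_0^3 (16*x^2 - 16*x + 4) dx. Term by term:
    ∫_0^3 16*x^2 dx = 144;  ∫_0^3 -16*x dx = -72;  ∫_0^3 4 dx = 12.
  Sum: 144 − 72 + 12 = 84.
Adding: ||u||_{H^1}^2 = 342/5 + 84 = 762/5.


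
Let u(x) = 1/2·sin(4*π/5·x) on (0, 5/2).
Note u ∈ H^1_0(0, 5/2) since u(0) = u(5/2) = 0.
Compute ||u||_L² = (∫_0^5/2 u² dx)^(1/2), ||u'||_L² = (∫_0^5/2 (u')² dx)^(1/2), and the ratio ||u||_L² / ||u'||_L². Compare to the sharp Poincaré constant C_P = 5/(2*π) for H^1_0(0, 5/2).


||u||_L² / ||u'||_L² = 5/(4*π) < C_P = 5/(2*π).

u(x) = 1/2·sin(4*π/5·x), so u'(x) = 2*π*cos(4*π*x/5)/5.
Writing u(x) = A·sin(kπx/L) with A = 1/2 and k = 2, use ∫_0^L sin²(kπx/L) dx = L/2 and ∫_0^L cos²(kπx/L) dx = L/2.
u² = 1/4·sin²(4*π/5·x) and (u')² = 4*π^2/25·cos²(4*π/5·x), and each of sin², cos² integrates to L/2 = 5/4 over (0, 5/2).
∫_0^5/2 u² dx = 5/16, so ||u||_L² = sqrt(5)/4.
∫_0^5/2 (u')² dx = π^2/5, so ||u'||_L² = sqrt(5)*π/5.
Ratio ||u||_L² / ||u'||_L² = 5/(4*π).
Sharp Poincaré constant on H^1_0(0, 5/2) is C_P = L/π = 5/(2*π), achieved by sin(2*π/5·x).
This is the k = 2 harmonic; the ratio L/(kπ) is strictly less than C_P = L/π, consistent with the sharp inequality ||u||_L² ≤ C_P ||u'||_L².
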